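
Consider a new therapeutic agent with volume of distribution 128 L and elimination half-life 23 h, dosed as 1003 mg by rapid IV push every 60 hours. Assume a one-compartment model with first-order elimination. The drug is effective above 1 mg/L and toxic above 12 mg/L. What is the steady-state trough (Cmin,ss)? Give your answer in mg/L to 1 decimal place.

1.5 mg/L

τ/t½ = 60/23 ≈ 2.6087, so fraction remaining f = (1/2)^(60/23) ≈ 0.1639.
At steady state, accumulation factor R = 1/(1 − e^(−kτ)) ≈ 1.1960.
Single-dose peak C₀ = D/Vd = 1003/128 ≈ 7.836 mg/L.
Steady-state peak Cmax,ss = C₀·R ≈ 7.836 × 1.1960 ≈ 9.372 mg/L.
One interval later, Cmin,ss = Cmax,ss·e^(−kτ) ≈ 9.372 × 0.1639 ≈ 1.536 mg/L.
Trough 1.5 mg/L vs MEC 1 mg/L: adequate.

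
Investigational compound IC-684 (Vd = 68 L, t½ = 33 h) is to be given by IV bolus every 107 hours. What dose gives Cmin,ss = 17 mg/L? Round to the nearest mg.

9784 mg

τ/t½ = 107/33 ≈ 3.2424, so f = (1/2)^(107/33) ≈ 0.105665.
Cmin,ss = (D/Vd)·f/(1−f), so D = Cmin,ss·Vd·(1−f)/f.
D = 17 × 68 × (1−f)/f ≈ 17 × 68 × 8.46387 ≈ 9784.23 mg.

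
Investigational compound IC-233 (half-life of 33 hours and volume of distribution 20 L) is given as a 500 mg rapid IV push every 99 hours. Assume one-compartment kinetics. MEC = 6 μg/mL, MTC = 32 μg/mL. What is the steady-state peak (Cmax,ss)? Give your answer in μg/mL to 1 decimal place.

The dosing interval is 3 half-lives, so f = 2^(−3) = 0.125.
Accumulation ratio R = 1/(1 − f) = 1/0.875 = 8/7.
Single-dose peak C₀ = D/Vd = 500/20 = 25 μg/mL.
Steady-state peak Cmax,ss = C₀·R = 25 × 8/7 ≈ 28.571 μg/mL.
Peak 28.6 μg/mL vs MTC 32 μg/mL: below toxic threshold.

28.6 μg/mL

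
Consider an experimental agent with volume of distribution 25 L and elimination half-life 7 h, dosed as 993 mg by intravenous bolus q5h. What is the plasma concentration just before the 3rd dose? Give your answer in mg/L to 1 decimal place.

f = (1/2)^(τ/t½) = (1/2)^(5/7) ≈ 0.6095.
C₀ = D/Vd = 993/25 ≈ 39.720 mg/L.
Before the 3rd dose, 2 doses have been given. Superposition: Cmin = C₀·(f + f²).
≈ 39.720 × (0.6095 + 0.3715) ≈ 39.720 × 0.9810 ≈ 38.965 mg/L.

39.0 mg/L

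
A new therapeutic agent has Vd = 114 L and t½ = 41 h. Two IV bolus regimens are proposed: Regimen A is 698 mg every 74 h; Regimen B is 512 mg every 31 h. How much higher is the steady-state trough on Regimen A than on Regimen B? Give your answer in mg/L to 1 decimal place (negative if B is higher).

Regimen A: f = (1/2)^(74/41) ≈ 0.2862; Cmin,ss = (698/114)·f/(1−f) ≈ 2.455 mg/L.
Regimen B: f = (1/2)^(31/41) ≈ 0.5921; Cmin,ss = (512/114)·f/(1−f) ≈ 6.519 mg/L.
Difference ≈ 2.455 − 6.519 ≈ -4.064 mg/L.

-4.1 mg/L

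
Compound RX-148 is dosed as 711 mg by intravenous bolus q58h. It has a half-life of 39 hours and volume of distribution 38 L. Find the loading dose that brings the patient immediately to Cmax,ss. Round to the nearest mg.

f = (1/2)^(58/39) ≈ 0.356709; accumulation ratio R = 1/(1−f) ≈ 1.55451.
Loading dose to hit Cmax,ss on first dose: D_load = D_maint·R ≈ 711 × 1.55451 ≈ 1105.26 mg.

1105 mg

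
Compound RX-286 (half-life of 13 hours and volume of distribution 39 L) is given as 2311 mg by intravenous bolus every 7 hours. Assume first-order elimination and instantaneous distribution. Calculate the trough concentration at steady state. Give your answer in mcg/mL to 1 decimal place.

Over one 7-h interval, 7/13 ≈ 0.53846 half-lives elapse, leaving f ≈ 0.6885 of each dose.
Accumulation ratio R = 1/(1 − f) ≈ 1/0.3115 ≈ 3.2103.
Each bolus raises the concentration by D/Vd = 2311/39 ≈ 59.256 mcg/mL.
Steady-state peak Cmax,ss = C₀·R ≈ 59.256 × 3.2103 ≈ 190.230 mcg/mL.
One interval later, Cmin,ss = Cmax,ss·e^(−kτ) ≈ 190.230 × 0.6885 ≈ 130.973 mcg/mL.

131.0 mcg/mL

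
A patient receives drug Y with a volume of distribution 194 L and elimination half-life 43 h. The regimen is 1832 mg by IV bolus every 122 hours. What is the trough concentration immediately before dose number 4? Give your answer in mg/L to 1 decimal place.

1.5 mg/L

f = (1/2)^(τ/t½) = (1/2)^(122/43) ≈ 0.1399.
C₀ = D/Vd = 1832/194 ≈ 9.443 mg/L.
Before the 4th dose, 3 doses have been given. Superposition: Cmin = C₀·(f + f² + … + f^3).
≈ 9.443 × (0.1399 + 0.0196 + 0.0027) ≈ 9.443 × 0.1622 ≈ 1.532 mg/L.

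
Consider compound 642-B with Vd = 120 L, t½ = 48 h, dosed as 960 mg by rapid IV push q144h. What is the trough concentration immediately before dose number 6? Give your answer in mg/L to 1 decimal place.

f = (1/2)^(τ/t½) = (1/2)^(144/48) ≈ 0.1250.
C₀ = D/Vd = 960/120 ≈ 8.000 mg/L.
Before the 6th dose, 5 doses have been given. Superposition: Cmin = C₀·(f + f² + … + f^5).
≈ 8.000 × (0.1250 + 0.0156 + 0.0020 + 0.0002 + 0.0000) ≈ 8.000 × 0.1428 ≈ 1.142 mg/L.

1.1 mg/L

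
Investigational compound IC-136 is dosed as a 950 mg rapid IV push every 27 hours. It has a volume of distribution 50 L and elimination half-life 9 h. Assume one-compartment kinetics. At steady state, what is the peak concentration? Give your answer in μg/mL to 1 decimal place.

τ = 27 h = 3 half-lives, so f = (1/2)^3 = 0.125.
Accumulation ratio R = 1/(1 − f) = 1/0.875 = 8/7.
Single-dose peak C₀ = D/Vd = 950/50 = 19 μg/mL.
Steady-state peak Cmax,ss = C₀·R = 19 × 8/7 ≈ 21.714 μg/mL.

21.7 μg/mL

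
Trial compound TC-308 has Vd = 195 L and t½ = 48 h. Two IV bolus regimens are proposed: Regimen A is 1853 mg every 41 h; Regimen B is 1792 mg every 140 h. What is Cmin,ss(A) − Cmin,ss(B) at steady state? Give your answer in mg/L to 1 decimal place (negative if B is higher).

Regimen A: f = (1/2)^(41/48) ≈ 0.5532; Cmin,ss = (1853/195)·f/(1−f) ≈ 11.765 mg/L.
Regimen B: f = (1/2)^(140/48) ≈ 0.1324; Cmin,ss = (1792/195)·f/(1−f) ≈ 1.402 mg/L.
Difference ≈ 11.765 − 1.402 ≈ 10.363 mg/L.

10.4 mg/L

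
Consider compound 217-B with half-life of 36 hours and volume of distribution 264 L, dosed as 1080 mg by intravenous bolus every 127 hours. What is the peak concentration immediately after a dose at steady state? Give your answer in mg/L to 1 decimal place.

4.5 mg/L

τ/t½ = 127/36 ≈ 3.5278, so fraction remaining f = (1/2)^(127/36) ≈ 0.0867.
At steady state, accumulation factor R = 1/(1 − e^(−kτ)) ≈ 1.0949.
Single-dose peak C₀ = D/Vd = 1080/264 ≈ 4.091 mg/L.
Steady-state peak Cmax,ss = C₀·R ≈ 4.091 × 1.0949 ≈ 4.479 mg/L.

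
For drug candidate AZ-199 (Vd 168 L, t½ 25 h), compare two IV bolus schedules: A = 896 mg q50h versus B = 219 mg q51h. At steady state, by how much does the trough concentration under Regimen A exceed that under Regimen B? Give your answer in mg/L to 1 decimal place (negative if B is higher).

Regimen A: f = (1/2)^(50/25) ≈ 0.2500; Cmin,ss = (896/168)·f/(1−f) ≈ 1.778 mg/L.
Regimen B: f = (1/2)^(51/25) ≈ 0.2432; Cmin,ss = (219/168)·f/(1−f) ≈ 0.419 mg/L.
Difference ≈ 1.778 − 0.419 ≈ 1.359 mg/L.

1.4 mg/L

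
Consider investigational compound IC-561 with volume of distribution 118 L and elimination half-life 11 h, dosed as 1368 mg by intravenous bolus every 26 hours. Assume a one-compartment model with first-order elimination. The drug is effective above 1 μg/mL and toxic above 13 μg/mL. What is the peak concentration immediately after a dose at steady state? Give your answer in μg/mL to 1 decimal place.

k = ln2/t½ = ln2/11 ≈ 0.063013 h⁻¹; fraction remaining f = e^(−kτ) = e^(−0.063013×26) ≈ 0.1943.
Accumulation ratio R = 1/(1 − f) ≈ 1/0.8057 ≈ 1.2412.
Single-dose peak C₀ = D/Vd = 1368/118 ≈ 11.593 μg/mL.
Steady-state peak Cmax,ss = C₀·R ≈ 11.593 × 1.2412 ≈ 14.389 μg/mL.
Peak 14.4 μg/mL vs MTC 13 μg/mL: exceeds toxic threshold.

14.4 μg/mL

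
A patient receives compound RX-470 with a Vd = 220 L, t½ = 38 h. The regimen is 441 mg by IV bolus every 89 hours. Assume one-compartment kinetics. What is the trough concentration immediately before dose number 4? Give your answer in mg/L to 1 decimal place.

0.5 mg/L

f = (1/2)^(τ/t½) = (1/2)^(89/38) ≈ 0.1972.
C₀ = D/Vd = 441/220 ≈ 2.005 mg/L.
Before the 4th dose, 3 doses have been given. Superposition: Cmin = C₀·(f + f² + … + f^3).
≈ 2.005 × (0.1972 + 0.0389 + 0.0077) ≈ 2.005 × 0.2438 ≈ 0.489 mg/L.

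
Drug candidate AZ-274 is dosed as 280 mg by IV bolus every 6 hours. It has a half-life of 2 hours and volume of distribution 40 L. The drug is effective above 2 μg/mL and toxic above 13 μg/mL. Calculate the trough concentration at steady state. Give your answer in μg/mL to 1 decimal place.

1.0 μg/mL

The dosing interval is 3 half-lives, so f = 2^(−3) = 0.125.
At steady state, R = 1/(1 − 0.125) = 8/7.
Single-dose peak C₀ = D/Vd = 280/40 = 7 μg/mL.
Steady-state peak Cmax,ss = C₀·R = 7 × 8/7 ≈ 8.000 μg/mL.
Steady-state trough Cmin,ss = Cmax,ss·f ≈ 8.000 × 0.125 ≈ 1.000 μg/mL.
Trough 1.0 μg/mL vs MEC 2 μg/mL: subtherapeutic.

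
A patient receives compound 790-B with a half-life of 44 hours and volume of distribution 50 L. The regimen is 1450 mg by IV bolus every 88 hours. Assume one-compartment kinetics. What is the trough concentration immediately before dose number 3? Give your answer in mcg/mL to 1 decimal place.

f = (1/2)^(τ/t½) = (1/2)^(88/44) ≈ 0.2500.
C₀ = D/Vd = 1450/50 ≈ 29.000 mcg/mL.
Before the 3rd dose, 2 doses have been given. Superposition: Cmin = C₀·(f + f²).
≈ 29.000 × (0.2500 + 0.0625) ≈ 29.000 × 0.3125 ≈ 9.062 mcg/mL.

9.1 mcg/mL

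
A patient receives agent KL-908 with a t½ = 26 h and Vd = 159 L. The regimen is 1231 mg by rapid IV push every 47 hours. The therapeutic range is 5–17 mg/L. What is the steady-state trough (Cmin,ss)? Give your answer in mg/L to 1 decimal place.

3.1 mg/L

Over one 47-h interval, 47/26 ≈ 1.8077 half-lives elapse, leaving f ≈ 0.2856 of each dose.
Single-dose peak C₀ = D/Vd = 1231/159 ≈ 7.742 mg/L.
Steady-state trough Cmin,ss = C₀·f/(1−f) ≈ 7.742 × 0.2856/0.7144 ≈ 3.095 mg/L.
Trough 3.1 mg/L vs MEC 5 mg/L: subtherapeutic.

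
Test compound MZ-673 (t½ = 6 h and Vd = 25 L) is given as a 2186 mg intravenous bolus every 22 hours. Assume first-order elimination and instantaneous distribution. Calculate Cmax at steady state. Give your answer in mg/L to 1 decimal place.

94.9 mg/L

τ/t½ = 22/6 ≈ 3.6667, so fraction remaining f = (1/2)^(22/6) ≈ 0.0787.
Accumulation ratio R = 1/(1 − f) ≈ 1/0.9213 ≈ 1.0854.
Each bolus raises the concentration by D/Vd = 2186/25 ≈ 87.440 mg/L.
Cmax,ss = C₀/(1 − f) ≈ 87.440/0.9213 ≈ 94.909 mg/L.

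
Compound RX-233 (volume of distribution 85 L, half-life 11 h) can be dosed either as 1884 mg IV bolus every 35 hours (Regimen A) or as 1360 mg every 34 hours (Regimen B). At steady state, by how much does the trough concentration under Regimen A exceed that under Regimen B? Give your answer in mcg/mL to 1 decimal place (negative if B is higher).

0.6 mcg/mL

Regimen A: f = (1/2)^(35/11) ≈ 0.1102; Cmin,ss = (1884/85)·f/(1−f) ≈ 2.745 mcg/mL.
Regimen B: f = (1/2)^(34/11) ≈ 0.1174; Cmin,ss = (1360/85)·f/(1−f) ≈ 2.128 mcg/mL.
Difference ≈ 2.745 − 2.128 ≈ 0.617 mcg/mL.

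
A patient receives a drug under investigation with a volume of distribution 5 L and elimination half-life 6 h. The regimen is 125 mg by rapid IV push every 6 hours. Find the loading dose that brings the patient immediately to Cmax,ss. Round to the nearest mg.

f = (1/2)^(6/6) ≈ 0.500000; accumulation ratio R = 1/(1−f) ≈ 2.00000.
Loading dose to hit Cmax,ss on first dose: D_load = D_maint·R ≈ 125 × 2.00000 ≈ 250.00 mg.

250 mg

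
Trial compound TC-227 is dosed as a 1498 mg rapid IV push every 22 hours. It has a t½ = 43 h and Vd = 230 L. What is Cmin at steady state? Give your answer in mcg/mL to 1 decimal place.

15.3 mcg/mL

k = ln2/t½ = ln2/43 ≈ 0.016120 h⁻¹; fraction remaining f = e^(−kτ) = e^(−0.016120×22) ≈ 0.7014.
Accumulation ratio R = 1/(1 − f) ≈ 1/0.2986 ≈ 3.3490.
Single-dose peak C₀ = D/Vd = 1498/230 ≈ 6.513 mcg/mL.
Steady-state peak Cmax,ss = C₀·R ≈ 6.513 × 3.3490 ≈ 21.812 mcg/mL.
One interval later, Cmin,ss = Cmax,ss·e^(−kτ) ≈ 21.812 × 0.7014 ≈ 15.299 mcg/mL.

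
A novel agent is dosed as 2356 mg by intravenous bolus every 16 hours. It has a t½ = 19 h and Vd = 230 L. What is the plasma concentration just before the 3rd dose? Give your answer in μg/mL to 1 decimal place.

8.9 μg/mL

f = (1/2)^(τ/t½) = (1/2)^(16/19) ≈ 0.5578.
C₀ = D/Vd = 2356/230 ≈ 10.243 μg/mL.
Before the 3rd dose, 2 doses have been given. Superposition: Cmin = C₀·(f + f²).
≈ 10.243 × (0.5578 + 0.3111) ≈ 10.243 × 0.8689 ≈ 8.900 μg/mL.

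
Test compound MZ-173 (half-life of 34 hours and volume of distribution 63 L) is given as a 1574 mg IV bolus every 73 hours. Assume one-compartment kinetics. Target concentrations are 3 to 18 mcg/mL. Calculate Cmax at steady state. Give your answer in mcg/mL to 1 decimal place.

32.3 mcg/mL

Over one 73-h interval, 73/34 ≈ 2.1471 half-lives elapse, leaving f ≈ 0.2258 of each dose.
At steady state, accumulation factor R = 1/(1 − e^(−kτ)) ≈ 1.2917.
Each bolus raises the concentration by D/Vd = 1574/63 ≈ 24.984 mcg/mL.
Steady-state peak Cmax,ss = C₀·R ≈ 24.984 × 1.2917 ≈ 32.272 mcg/mL.
Peak 32.3 mcg/mL vs MTC 18 mcg/mL: exceeds toxic threshold.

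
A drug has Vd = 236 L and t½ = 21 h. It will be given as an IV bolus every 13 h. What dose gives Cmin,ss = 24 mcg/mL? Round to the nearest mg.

τ/t½ = 13/21 ≈ 0.61905, so f = (1/2)^(13/21) ≈ 0.651101.
Cmin,ss = (D/Vd)·f/(1−f), so D = Cmin,ss·Vd·(1−f)/f.
D = 24 × 236 × (1−f)/f ≈ 24 × 236 × 0.53586 ≈ 3035.11 mg.

3035 mg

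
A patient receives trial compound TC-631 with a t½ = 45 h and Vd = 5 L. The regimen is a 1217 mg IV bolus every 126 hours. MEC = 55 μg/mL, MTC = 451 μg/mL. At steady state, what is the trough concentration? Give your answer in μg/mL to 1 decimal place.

τ/t½ = 126/45 ≈ 2.8, so fraction remaining f = (1/2)^(126/45) ≈ 0.1436.
Each bolus raises the concentration by D/Vd = 1217/5 ≈ 243.400 μg/mL.
Steady-state trough Cmin,ss = C₀·f/(1−f) ≈ 243.400 × 0.1436/0.8564 ≈ 40.813 μg/mL.
Trough 40.8 μg/mL vs MEC 55 μg/mL: subtherapeutic.

40.8 μg/mL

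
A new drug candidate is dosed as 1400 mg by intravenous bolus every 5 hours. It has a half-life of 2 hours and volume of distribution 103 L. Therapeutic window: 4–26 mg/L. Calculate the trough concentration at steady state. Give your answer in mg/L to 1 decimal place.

k = ln2/t½ = ln2/2 ≈ 0.346574 h⁻¹; fraction remaining f = e^(−kτ) = e^(−0.346574×5) ≈ 0.1768.
Each bolus raises the concentration by D/Vd = 1400/103 ≈ 13.592 mg/L.
Steady-state trough Cmin,ss = C₀·f/(1−f) ≈ 13.592 × 0.1768/0.8232 ≈ 2.919 mg/L.
Trough 2.9 mg/L vs MEC 4 mg/L: subtherapeutic.

2.9 mg/L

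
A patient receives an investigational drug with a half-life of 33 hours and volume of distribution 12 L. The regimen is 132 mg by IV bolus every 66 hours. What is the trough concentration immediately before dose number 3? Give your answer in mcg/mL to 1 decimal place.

3.4 mcg/mL

f = (1/2)^(τ/t½) = (1/2)^(66/33) ≈ 0.2500.
C₀ = D/Vd = 132/12 ≈ 11.000 mcg/mL.
Before the 3rd dose, 2 doses have been given. Superposition: Cmin = C₀·(f + f²).
≈ 11.000 × (0.2500 + 0.0625) ≈ 11.000 × 0.3125 ≈ 3.438 mcg/mL.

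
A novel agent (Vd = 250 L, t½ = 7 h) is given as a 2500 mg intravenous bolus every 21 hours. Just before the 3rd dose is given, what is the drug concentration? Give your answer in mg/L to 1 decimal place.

1.4 mg/L

f = (1/2)^(τ/t½) = (1/2)^(21/7) ≈ 0.1250.
C₀ = D/Vd = 2500/250 ≈ 10.000 mg/L.
Before the 3rd dose, 2 doses have been given. Superposition: Cmin = C₀·(f + f²).
≈ 10.000 × (0.1250 + 0.0156) ≈ 10.000 × 0.1406 ≈ 1.406 mg/L.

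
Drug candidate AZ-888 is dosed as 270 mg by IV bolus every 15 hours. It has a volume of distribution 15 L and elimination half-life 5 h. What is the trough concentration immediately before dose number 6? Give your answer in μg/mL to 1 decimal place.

f = (1/2)^(τ/t½) = (1/2)^(15/5) ≈ 0.1250.
C₀ = D/Vd = 270/15 ≈ 18.000 μg/mL.
Before the 6th dose, 5 doses have been given. Superposition: Cmin = C₀·(f + f² + … + f^5).
≈ 18.000 × (0.1250 + 0.0156 + 0.0020 + 0.0002 + 0.0000) ≈ 18.000 × 0.1428 ≈ 2.570 μg/mL.

2.6 μg/mL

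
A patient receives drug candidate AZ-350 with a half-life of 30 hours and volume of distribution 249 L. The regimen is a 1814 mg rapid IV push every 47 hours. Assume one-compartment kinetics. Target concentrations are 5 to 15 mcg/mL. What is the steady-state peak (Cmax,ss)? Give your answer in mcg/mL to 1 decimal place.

11.0 mcg/mL

Over one 47-h interval, 47/30 ≈ 1.5667 half-lives elapse, leaving f ≈ 0.3376 of each dose.
At steady state, accumulation factor R = 1/(1 − e^(−kτ)) ≈ 1.5097.
Each bolus raises the concentration by D/Vd = 1814/249 ≈ 7.285 mcg/mL.
Steady-state peak Cmax,ss = C₀·R ≈ 7.285 × 1.5097 ≈ 10.998 mcg/mL.
Peak 11.0 mcg/mL vs MTC 15 mcg/mL: below toxic threshold.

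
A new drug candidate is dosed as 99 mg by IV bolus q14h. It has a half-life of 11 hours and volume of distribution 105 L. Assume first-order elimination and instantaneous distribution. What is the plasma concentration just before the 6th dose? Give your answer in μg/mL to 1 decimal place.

0.7 μg/mL

f = (1/2)^(τ/t½) = (1/2)^(14/11) ≈ 0.4139.
C₀ = D/Vd = 99/105 ≈ 0.943 μg/mL.
Before the 6th dose, 5 doses have been given. Superposition: Cmin = C₀·(f + f² + … + f^5).
≈ 0.943 × (0.4139 + 0.1713 + 0.0709 + 0.0293 + 0.0121) ≈ 0.943 × 0.6975 ≈ 0.658 μg/mL.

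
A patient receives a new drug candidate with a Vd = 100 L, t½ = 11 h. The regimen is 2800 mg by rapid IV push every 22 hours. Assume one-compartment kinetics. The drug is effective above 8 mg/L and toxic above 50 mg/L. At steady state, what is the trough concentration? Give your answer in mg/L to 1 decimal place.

9.3 mg/L

The dosing interval is 2 half-lives, so f = 2^(−2) = 0.25.
Accumulation ratio R = 1/(1 − f) = 1/0.75 = 4/3.
Single-dose peak C₀ = D/Vd = 2800/100 = 28 mg/L.
Steady-state peak Cmax,ss = C₀·R = 28 × 4/3 ≈ 37.333 mg/L.
Steady-state trough Cmin,ss = Cmax,ss·f ≈ 37.333 × 0.25 ≈ 9.333 mg/L.
Trough 9.3 mg/L vs MEC 8 mg/L: adequate.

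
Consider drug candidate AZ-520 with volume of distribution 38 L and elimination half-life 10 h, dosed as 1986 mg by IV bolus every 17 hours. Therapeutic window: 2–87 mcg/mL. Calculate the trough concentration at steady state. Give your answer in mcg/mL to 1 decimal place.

23.2 mcg/mL

τ/t½ = 17/10 ≈ 1.7, so fraction remaining f = (1/2)^(17/10) ≈ 0.3078.
At steady state, accumulation factor R = 1/(1 − e^(−kτ)) ≈ 1.4447.
Each bolus raises the concentration by D/Vd = 1986/38 ≈ 52.263 mcg/mL.
Steady-state peak Cmax,ss = C₀·R ≈ 52.263 × 1.4447 ≈ 75.504 mcg/mL.
Steady-state trough Cmin,ss = Cmax,ss·f ≈ 75.504 × 0.3078 ≈ 23.240 mcg/mL.
Trough 23.2 mcg/mL vs MEC 2 mcg/mL: adequate.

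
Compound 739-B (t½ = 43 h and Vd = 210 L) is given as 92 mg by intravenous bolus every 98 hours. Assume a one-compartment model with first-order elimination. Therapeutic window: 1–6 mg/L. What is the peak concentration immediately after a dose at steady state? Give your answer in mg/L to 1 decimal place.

0.6 mg/L

τ/t½ = 98/43 ≈ 2.2791, so fraction remaining f = (1/2)^(98/43) ≈ 0.2060.
Accumulation ratio R = 1/(1 − f) ≈ 1/0.7940 ≈ 1.2594.
Single-dose peak C₀ = D/Vd = 92/210 ≈ 0.438 mg/L.
Steady-state peak Cmax,ss = C₀·R ≈ 0.438 × 1.2594 ≈ 0.552 mg/L.
Peak 0.6 mg/L vs MTC 6 mg/L: below toxic threshold.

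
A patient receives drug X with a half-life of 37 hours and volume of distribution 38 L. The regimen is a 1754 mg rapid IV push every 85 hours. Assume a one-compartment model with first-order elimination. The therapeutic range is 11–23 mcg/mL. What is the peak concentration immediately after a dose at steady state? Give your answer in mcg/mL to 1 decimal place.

57.9 mcg/mL

τ/t½ = 85/37 ≈ 2.2973, so fraction remaining f = (1/2)^(85/37) ≈ 0.2034.
Accumulation ratio R = 1/(1 − f) ≈ 1/0.7966 ≈ 1.2553.
Each bolus raises the concentration by D/Vd = 1754/38 ≈ 46.158 mcg/mL.
Steady-state peak Cmax,ss = C₀·R ≈ 46.158 × 1.2553 ≈ 57.942 mcg/mL.
Peak 57.9 mcg/mL vs MTC 23 mcg/mL: exceeds toxic threshold.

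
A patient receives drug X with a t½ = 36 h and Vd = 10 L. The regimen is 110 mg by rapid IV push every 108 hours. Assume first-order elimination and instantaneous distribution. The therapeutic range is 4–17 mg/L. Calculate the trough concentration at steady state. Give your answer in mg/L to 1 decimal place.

The dosing interval is 3 half-lives, so f = 2^(−3) = 0.125.
At steady state, R = 1/(1 − 0.125) = 8/7.
Single-dose peak C₀ = D/Vd = 110/10 = 11 mg/L.
Steady-state peak Cmax,ss = C₀·R = 11 × 8/7 ≈ 12.571 mg/L.
Steady-state trough Cmin,ss = Cmax,ss·f ≈ 12.571 × 0.125 ≈ 1.571 mg/L.
Trough 1.6 mg/L vs MEC 4 mg/L: subtherapeutic.

1.6 mg/L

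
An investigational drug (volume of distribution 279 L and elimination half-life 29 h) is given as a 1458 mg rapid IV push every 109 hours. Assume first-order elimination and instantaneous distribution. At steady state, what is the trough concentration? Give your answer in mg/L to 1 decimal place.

0.4 mg/L

Over one 109-h interval, 109/29 ≈ 3.7586 half-lives elapse, leaving f ≈ 0.0739 of each dose.
Single-dose peak C₀ = D/Vd = 1458/279 ≈ 5.226 mg/L.
Steady-state trough Cmin,ss = C₀·f/(1−f) ≈ 5.226 × 0.0739/0.9261 ≈ 0.417 mg/L.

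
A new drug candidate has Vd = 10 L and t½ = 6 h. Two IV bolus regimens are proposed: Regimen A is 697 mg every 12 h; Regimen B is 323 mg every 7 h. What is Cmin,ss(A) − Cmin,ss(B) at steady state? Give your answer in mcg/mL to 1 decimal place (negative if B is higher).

Regimen A: f = (1/2)^(12/6) ≈ 0.2500; Cmin,ss = (697/10)·f/(1−f) ≈ 23.233 mcg/mL.
Regimen B: f = (1/2)^(7/6) ≈ 0.4454; Cmin,ss = (323/10)·f/(1−f) ≈ 25.940 mcg/mL.
Difference ≈ 23.233 − 25.940 ≈ -2.707 mcg/mL.

-2.7 mcg/mL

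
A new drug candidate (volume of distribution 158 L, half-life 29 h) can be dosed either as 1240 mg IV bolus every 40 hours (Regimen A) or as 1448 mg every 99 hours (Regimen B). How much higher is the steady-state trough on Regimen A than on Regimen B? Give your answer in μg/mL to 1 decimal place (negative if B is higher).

4.0 μg/mL

Regimen A: f = (1/2)^(40/29) ≈ 0.3844; Cmin,ss = (1240/158)·f/(1−f) ≈ 4.901 μg/mL.
Regimen B: f = (1/2)^(99/29) ≈ 0.0938; Cmin,ss = (1448/158)·f/(1−f) ≈ 0.949 μg/mL.
Difference ≈ 4.901 − 0.949 ≈ 3.952 μg/mL.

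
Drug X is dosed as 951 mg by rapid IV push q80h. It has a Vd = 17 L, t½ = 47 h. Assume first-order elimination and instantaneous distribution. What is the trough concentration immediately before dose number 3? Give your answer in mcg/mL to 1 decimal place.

f = (1/2)^(τ/t½) = (1/2)^(80/47) ≈ 0.3073.
C₀ = D/Vd = 951/17 ≈ 55.941 mcg/mL.
Before the 3rd dose, 2 doses have been given. Superposition: Cmin = C₀·(f + f²).
≈ 55.941 × (0.3073 + 0.0944) ≈ 55.941 × 0.4017 ≈ 22.471 mcg/mL.

22.5 mcg/mL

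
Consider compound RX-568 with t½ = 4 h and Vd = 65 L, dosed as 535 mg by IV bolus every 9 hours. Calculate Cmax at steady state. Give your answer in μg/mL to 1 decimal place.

Over one 9-h interval, 9/4 ≈ 2.25 half-lives elapse, leaving f ≈ 0.2102 of each dose.
At steady state, accumulation factor R = 1/(1 − e^(−kτ)) ≈ 1.2661.
Single-dose peak C₀ = D/Vd = 535/65 ≈ 8.231 μg/mL.
Cmax,ss = C₀/(1 − f) ≈ 8.231/0.7898 ≈ 10.422 μg/mL.

10.4 μg/mL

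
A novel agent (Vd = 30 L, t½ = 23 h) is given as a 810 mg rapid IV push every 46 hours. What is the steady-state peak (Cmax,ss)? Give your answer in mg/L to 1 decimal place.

36.0 mg/L

τ = 46 h = 2 half-lives, so f = (1/2)^2 = 0.25.
At steady state, R = 1/(1 − 0.25) = 4/3.
Single-dose peak C₀ = D/Vd = 810/30 = 27 mg/L.
Steady-state peak Cmax,ss = C₀·R = 27 × 4/3 ≈ 36.000 mg/L.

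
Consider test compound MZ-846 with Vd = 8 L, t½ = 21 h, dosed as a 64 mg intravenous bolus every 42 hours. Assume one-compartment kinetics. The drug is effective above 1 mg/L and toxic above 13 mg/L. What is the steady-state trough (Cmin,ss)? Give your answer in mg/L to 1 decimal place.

2.7 mg/L

τ = 42 h = 2 half-lives, so f = (1/2)^2 = 0.25.
At steady state, R = 1/(1 − 0.25) = 4/3.
Single-dose peak C₀ = D/Vd = 64/8 = 8 mg/L.
Steady-state peak Cmax,ss = C₀·R = 8 × 4/3 ≈ 10.667 mg/L.
Steady-state trough Cmin,ss = Cmax,ss·f ≈ 10.667 × 0.25 ≈ 2.667 mg/L.
Trough 2.7 mg/L vs MEC 1 mg/L: adequate.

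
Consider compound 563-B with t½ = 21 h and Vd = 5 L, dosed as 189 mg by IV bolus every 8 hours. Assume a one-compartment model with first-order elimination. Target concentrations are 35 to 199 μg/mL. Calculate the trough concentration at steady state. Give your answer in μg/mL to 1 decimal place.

125.1 μg/mL

Over one 8-h interval, 8/21 ≈ 0.38095 half-lives elapse, leaving f ≈ 0.7679 of each dose.
At steady state, accumulation factor R = 1/(1 − e^(−kτ)) ≈ 4.3085.
Single-dose peak C₀ = D/Vd = 189/5 ≈ 37.800 μg/mL.
Cmax,ss = C₀/(1 − f) ≈ 37.800/0.2321 ≈ 162.861 μg/mL.
Steady-state trough Cmin,ss = Cmax,ss·f ≈ 162.861 × 0.7679 ≈ 125.061 μg/mL.
Trough 125.1 μg/mL vs MEC 35 μg/mL: adequate.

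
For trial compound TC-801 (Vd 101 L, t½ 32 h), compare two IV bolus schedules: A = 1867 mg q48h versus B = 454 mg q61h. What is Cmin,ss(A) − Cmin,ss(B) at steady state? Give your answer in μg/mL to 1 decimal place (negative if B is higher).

8.5 μg/mL

Regimen A: f = (1/2)^(48/32) ≈ 0.3536; Cmin,ss = (1867/101)·f/(1−f) ≈ 10.112 μg/mL.
Regimen B: f = (1/2)^(61/32) ≈ 0.2668; Cmin,ss = (454/101)·f/(1−f) ≈ 1.636 μg/mL.
Difference ≈ 10.112 − 1.636 ≈ 8.476 μg/mL.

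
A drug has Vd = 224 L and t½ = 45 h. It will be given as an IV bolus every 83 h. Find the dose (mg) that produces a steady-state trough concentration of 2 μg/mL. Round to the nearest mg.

1161 mg

τ/t½ = 83/45 ≈ 1.8444, so f = (1/2)^(83/45) ≈ 0.278463.
Cmin,ss = (D/Vd)·f/(1−f), so D = Cmin,ss·Vd·(1−f)/f.
D = 2 × 224 × (1−f)/f ≈ 2 × 224 × 2.59114 ≈ 1160.83 mg.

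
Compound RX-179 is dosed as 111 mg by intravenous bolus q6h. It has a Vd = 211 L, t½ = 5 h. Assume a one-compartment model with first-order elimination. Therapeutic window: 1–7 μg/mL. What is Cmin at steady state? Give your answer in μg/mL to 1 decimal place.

0.4 μg/mL

τ/t½ = 6/5 ≈ 1.2, so fraction remaining f = (1/2)^(6/5) ≈ 0.4353.
At steady state, accumulation factor R = 1/(1 − e^(−kτ)) ≈ 1.7709.
Single-dose peak C₀ = D/Vd = 111/211 ≈ 0.526 μg/mL.
Steady-state peak Cmax,ss = C₀·R ≈ 0.526 × 1.7709 ≈ 0.931 μg/mL.
Steady-state trough Cmin,ss = Cmax,ss·f ≈ 0.931 × 0.4353 ≈ 0.405 μg/mL.
Trough 0.4 μg/mL vs MEC 1 μg/mL: subtherapeutic.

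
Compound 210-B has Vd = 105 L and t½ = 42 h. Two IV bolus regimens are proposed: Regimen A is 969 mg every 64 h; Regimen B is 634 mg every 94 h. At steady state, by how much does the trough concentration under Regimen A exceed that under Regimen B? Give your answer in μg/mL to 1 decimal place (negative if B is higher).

3.3 μg/mL

Regimen A: f = (1/2)^(64/42) ≈ 0.3478; Cmin,ss = (969/105)·f/(1−f) ≈ 4.921 μg/mL.
Regimen B: f = (1/2)^(94/42) ≈ 0.2120; Cmin,ss = (634/105)·f/(1−f) ≈ 1.624 μg/mL.
Difference ≈ 4.921 − 1.624 ≈ 3.297 μg/mL.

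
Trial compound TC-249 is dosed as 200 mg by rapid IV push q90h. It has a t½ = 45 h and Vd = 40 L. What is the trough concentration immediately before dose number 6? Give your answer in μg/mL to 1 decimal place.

f = (1/2)^(τ/t½) = (1/2)^(90/45) ≈ 0.2500.
C₀ = D/Vd = 200/40 ≈ 5.000 μg/mL.
Before the 6th dose, 5 doses have been given. Superposition: Cmin = C₀·(f + f² + … + f^5).
≈ 5.000 × (0.2500 + 0.0625 + 0.0156 + 0.0039 + 0.0010) ≈ 5.000 × 0.3330 ≈ 1.665 μg/mL.

1.7 μg/mL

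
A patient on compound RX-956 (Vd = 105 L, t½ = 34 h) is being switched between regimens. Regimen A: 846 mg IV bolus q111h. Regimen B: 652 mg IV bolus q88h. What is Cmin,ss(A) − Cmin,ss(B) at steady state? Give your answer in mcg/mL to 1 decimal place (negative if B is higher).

-0.3 mcg/mL

Regimen A: f = (1/2)^(111/34) ≈ 0.1040; Cmin,ss = (846/105)·f/(1−f) ≈ 0.935 mcg/mL.
Regimen B: f = (1/2)^(88/34) ≈ 0.1663; Cmin,ss = (652/105)·f/(1−f) ≈ 1.239 mcg/mL.
Difference ≈ 0.935 − 1.239 ≈ -0.304 mcg/mL.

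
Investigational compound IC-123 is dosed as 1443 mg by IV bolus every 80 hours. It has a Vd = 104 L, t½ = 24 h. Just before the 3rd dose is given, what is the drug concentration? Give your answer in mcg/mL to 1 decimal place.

1.5 mcg/mL

f = (1/2)^(τ/t½) = (1/2)^(80/24) ≈ 0.0992.
C₀ = D/Vd = 1443/104 ≈ 13.875 mcg/mL.
Before the 3rd dose, 2 doses have been given. Superposition: Cmin = C₀·(f + f²).
≈ 13.875 × (0.0992 + 0.0098) ≈ 13.875 × 0.1090 ≈ 1.512 mcg/mL.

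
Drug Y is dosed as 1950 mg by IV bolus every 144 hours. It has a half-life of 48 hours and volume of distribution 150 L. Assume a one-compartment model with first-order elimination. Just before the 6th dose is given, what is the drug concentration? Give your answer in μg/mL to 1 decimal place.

1.9 μg/mL

f = (1/2)^(τ/t½) = (1/2)^(144/48) ≈ 0.1250.
C₀ = D/Vd = 1950/150 ≈ 13.000 μg/mL.
Before the 6th dose, 5 doses have been given. Superposition: Cmin = C₀·(f + f² + … + f^5).
≈ 13.000 × (0.1250 + 0.0156 + 0.0020 + 0.0002 + 0.0000) ≈ 13.000 × 0.1428 ≈ 1.856 μg/mL.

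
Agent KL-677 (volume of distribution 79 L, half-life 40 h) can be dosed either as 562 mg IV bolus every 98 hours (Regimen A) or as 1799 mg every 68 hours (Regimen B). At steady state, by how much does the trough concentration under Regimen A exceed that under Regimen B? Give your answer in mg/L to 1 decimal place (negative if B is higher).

-8.5 mg/L

Regimen A: f = (1/2)^(98/40) ≈ 0.1830; Cmin,ss = (562/79)·f/(1−f) ≈ 1.593 mg/L.
Regimen B: f = (1/2)^(68/40) ≈ 0.3078; Cmin,ss = (1799/79)·f/(1−f) ≈ 10.126 mg/L.
Difference ≈ 1.593 − 10.126 ≈ -8.533 mg/L.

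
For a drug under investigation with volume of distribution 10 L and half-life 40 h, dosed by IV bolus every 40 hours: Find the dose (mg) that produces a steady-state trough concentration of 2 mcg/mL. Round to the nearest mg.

τ/t½ = 40/40 ≈ 1, so f = (1/2)^(40/40) ≈ 0.500000.
Cmin,ss = (D/Vd)·f/(1−f), so D = Cmin,ss·Vd·(1−f)/f.
D = 2 × 10 × (1−f)/f ≈ 2 × 10 × 1.00000 ≈ 20.00 mg.

20 mg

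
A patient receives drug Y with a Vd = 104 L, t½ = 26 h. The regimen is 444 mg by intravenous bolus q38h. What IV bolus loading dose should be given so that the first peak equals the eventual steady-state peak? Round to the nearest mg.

f = (1/2)^(38/26) ≈ 0.363106; accumulation ratio R = 1/(1−f) ≈ 1.57012.
Loading dose to hit Cmax,ss on first dose: D_load = D_maint·R ≈ 444 × 1.57012 ≈ 697.13 mg.

697 mg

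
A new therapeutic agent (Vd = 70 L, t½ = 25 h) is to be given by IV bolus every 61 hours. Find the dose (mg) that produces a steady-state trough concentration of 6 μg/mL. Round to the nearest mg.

τ/t½ = 61/25 ≈ 2.44, so f = (1/2)^(61/25) ≈ 0.184284.
Cmin,ss = (D/Vd)·f/(1−f), so D = Cmin,ss·Vd·(1−f)/f.
D = 6 × 70 × (1−f)/f ≈ 6 × 70 × 4.42641 ≈ 1859.09 mg.

1859 mg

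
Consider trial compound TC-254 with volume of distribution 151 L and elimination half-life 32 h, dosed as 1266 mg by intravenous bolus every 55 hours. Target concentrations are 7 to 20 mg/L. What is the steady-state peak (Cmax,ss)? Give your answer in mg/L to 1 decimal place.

k = ln2/t½ = ln2/32 ≈ 0.021661 h⁻¹; fraction remaining f = e^(−kτ) = e^(−0.021661×55) ≈ 0.3038.
At steady state, accumulation factor R = 1/(1 − e^(−kτ)) ≈ 1.4364.
Single-dose peak C₀ = D/Vd = 1266/151 ≈ 8.384 mg/L.
Steady-state peak Cmax,ss = C₀·R ≈ 8.384 × 1.4364 ≈ 12.043 mg/L.
Peak 12.0 mg/L vs MTC 20 mg/L: below toxic threshold.

12.0 mg/L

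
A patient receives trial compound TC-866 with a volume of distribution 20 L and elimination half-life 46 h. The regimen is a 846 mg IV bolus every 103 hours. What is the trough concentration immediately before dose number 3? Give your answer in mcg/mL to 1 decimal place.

f = (1/2)^(τ/t½) = (1/2)^(103/46) ≈ 0.2118.
C₀ = D/Vd = 846/20 ≈ 42.300 mcg/mL.
Before the 3rd dose, 2 doses have been given. Superposition: Cmin = C₀·(f + f²).
≈ 42.300 × (0.2118 + 0.0449) ≈ 42.300 × 0.2567 ≈ 10.858 mcg/mL.

10.9 mcg/mL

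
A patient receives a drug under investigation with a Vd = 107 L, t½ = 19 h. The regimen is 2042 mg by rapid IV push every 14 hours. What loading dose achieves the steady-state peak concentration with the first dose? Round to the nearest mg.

f = (1/2)^(14/19) ≈ 0.600051; accumulation ratio R = 1/(1−f) ≈ 2.50032.
Loading dose to hit Cmax,ss on first dose: D_load = D_maint·R ≈ 2042 × 2.50032 ≈ 5105.65 mg.

5106 mg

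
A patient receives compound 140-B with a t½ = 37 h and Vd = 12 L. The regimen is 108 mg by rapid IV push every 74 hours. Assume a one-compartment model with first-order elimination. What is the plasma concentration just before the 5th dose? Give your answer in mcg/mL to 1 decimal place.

3.0 mcg/mL

f = (1/2)^(τ/t½) = (1/2)^(74/37) ≈ 0.2500.
C₀ = D/Vd = 108/12 ≈ 9.000 mcg/mL.
Before the 5th dose, 4 doses have been given. Superposition: Cmin = C₀·(f + f² + … + f^4).
≈ 9.000 × (0.2500 + 0.0625 + 0.0156 + 0.0039) ≈ 9.000 × 0.3320 ≈ 2.988 mcg/mL.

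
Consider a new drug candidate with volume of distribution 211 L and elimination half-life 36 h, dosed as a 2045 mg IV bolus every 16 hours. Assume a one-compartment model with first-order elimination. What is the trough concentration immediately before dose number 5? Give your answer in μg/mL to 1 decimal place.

f = (1/2)^(τ/t½) = (1/2)^(16/36) ≈ 0.7349.
C₀ = D/Vd = 2045/211 ≈ 9.692 μg/mL.
Before the 5th dose, 4 doses have been given. Superposition: Cmin = C₀·(f + f² + … + f^4).
≈ 9.692 × (0.7349 + 0.5401 + 0.3969 + 0.2917) ≈ 9.692 × 1.9636 ≈ 19.031 μg/mL.

19.0 μg/mL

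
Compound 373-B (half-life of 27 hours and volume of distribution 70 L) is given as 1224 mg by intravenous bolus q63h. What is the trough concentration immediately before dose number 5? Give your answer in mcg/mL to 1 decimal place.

4.3 mcg/mL

f = (1/2)^(τ/t½) = (1/2)^(63/27) ≈ 0.1984.
C₀ = D/Vd = 1224/70 ≈ 17.486 mcg/mL.
Before the 5th dose, 4 doses have been given. Superposition: Cmin = C₀·(f + f² + … + f^4).
≈ 17.486 × (0.1984 + 0.0394 + 0.0078 + 0.0015) ≈ 17.486 × 0.2471 ≈ 4.321 mcg/mL.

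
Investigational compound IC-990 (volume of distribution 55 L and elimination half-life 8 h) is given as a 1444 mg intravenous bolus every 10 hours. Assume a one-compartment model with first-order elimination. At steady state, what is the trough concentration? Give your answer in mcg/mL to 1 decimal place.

19.0 mcg/mL

Over one 10-h interval, 10/8 ≈ 1.25 half-lives elapse, leaving f ≈ 0.4204 of each dose.
Accumulation ratio R = 1/(1 − f) ≈ 1/0.5796 ≈ 1.7253.
Single-dose peak C₀ = D/Vd = 1444/55 ≈ 26.255 mcg/mL.
Steady-state peak Cmax,ss = C₀·R ≈ 26.255 × 1.7253 ≈ 45.298 mcg/mL.
Steady-state trough Cmin,ss = Cmax,ss·f ≈ 45.298 × 0.4204 ≈ 19.043 mcg/mL.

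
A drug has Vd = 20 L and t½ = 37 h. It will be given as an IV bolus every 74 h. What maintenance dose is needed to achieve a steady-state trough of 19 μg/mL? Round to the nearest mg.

τ/t½ = 74/37 ≈ 2, so f = (1/2)^(74/37) ≈ 0.250000.
Cmin,ss = (D/Vd)·f/(1−f), so D = Cmin,ss·Vd·(1−f)/f.
D = 19 × 20 × (1−f)/f ≈ 19 × 20 × 3.00000 ≈ 1140.00 mg.

1140 mg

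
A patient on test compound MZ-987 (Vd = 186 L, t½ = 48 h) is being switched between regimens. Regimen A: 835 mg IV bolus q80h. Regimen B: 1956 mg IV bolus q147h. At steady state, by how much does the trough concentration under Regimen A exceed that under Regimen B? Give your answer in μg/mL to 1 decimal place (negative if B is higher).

0.6 μg/mL

Regimen A: f = (1/2)^(80/48) ≈ 0.3150; Cmin,ss = (835/186)·f/(1−f) ≈ 2.064 μg/mL.
Regimen B: f = (1/2)^(147/48) ≈ 0.1197; Cmin,ss = (1956/186)·f/(1−f) ≈ 1.430 μg/mL.
Difference ≈ 2.064 − 1.430 ≈ 0.634 μg/mL.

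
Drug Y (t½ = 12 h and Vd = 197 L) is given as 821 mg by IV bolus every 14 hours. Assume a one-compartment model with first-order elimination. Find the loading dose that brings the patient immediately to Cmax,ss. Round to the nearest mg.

1480 mg

f = (1/2)^(14/12) ≈ 0.445449; accumulation ratio R = 1/(1−f) ≈ 1.80326.
Loading dose to hit Cmax,ss on first dose: D_load = D_maint·R ≈ 821 × 1.80326 ≈ 1480.48 mg.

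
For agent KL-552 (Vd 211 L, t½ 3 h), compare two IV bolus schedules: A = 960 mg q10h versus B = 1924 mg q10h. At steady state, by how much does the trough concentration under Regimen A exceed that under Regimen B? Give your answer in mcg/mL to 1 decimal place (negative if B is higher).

-0.5 mcg/mL

Regimen A: f = (1/2)^(10/3) ≈ 0.0992; Cmin,ss = (960/211)·f/(1−f) ≈ 0.501 mcg/mL.
Regimen B: f = (1/2)^(10/3) ≈ 0.0992; Cmin,ss = (1924/211)·f/(1−f) ≈ 1.004 mcg/mL.
Difference ≈ 0.501 − 1.004 ≈ -0.503 mcg/mL.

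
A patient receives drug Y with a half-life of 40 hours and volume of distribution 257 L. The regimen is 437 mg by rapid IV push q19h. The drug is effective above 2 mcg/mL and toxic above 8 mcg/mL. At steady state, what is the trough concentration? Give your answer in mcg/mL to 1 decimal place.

k = ln2/t½ = ln2/40 ≈ 0.017329 h⁻¹; fraction remaining f = e^(−kτ) = e^(−0.017329×19) ≈ 0.7195.
Single-dose peak C₀ = D/Vd = 437/257 ≈ 1.700 mcg/mL.
Steady-state trough Cmin,ss = C₀·f/(1−f) ≈ 1.700 × 0.7195/0.2805 ≈ 4.361 mcg/mL.
Trough 4.4 mcg/mL vs MEC 2 mcg/mL: adequate.

4.4 mcg/mL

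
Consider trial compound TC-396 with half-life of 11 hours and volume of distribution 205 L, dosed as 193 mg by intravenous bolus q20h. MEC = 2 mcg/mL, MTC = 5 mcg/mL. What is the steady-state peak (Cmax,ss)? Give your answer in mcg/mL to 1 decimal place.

τ/t½ = 20/11 ≈ 1.8182, so fraction remaining f = (1/2)^(20/11) ≈ 0.2836.
At steady state, accumulation factor R = 1/(1 − e^(−kτ)) ≈ 1.3959.
Each bolus raises the concentration by D/Vd = 193/205 ≈ 0.941 mcg/mL.
Steady-state peak Cmax,ss = C₀·R ≈ 0.941 × 1.3959 ≈ 1.314 mcg/mL.
Peak 1.3 mcg/mL vs MTC 5 mcg/mL: below toxic threshold.

1.3 mcg/mL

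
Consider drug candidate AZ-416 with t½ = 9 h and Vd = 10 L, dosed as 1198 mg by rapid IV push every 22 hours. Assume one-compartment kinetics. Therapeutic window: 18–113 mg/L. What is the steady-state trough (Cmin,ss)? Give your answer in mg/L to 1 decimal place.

27.0 mg/L

τ/t½ = 22/9 ≈ 2.4444, so fraction remaining f = (1/2)^(22/9) ≈ 0.1837.
At steady state, accumulation factor R = 1/(1 − e^(−kτ)) ≈ 1.2250.
Single-dose peak C₀ = D/Vd = 1198/10 ≈ 119.800 mg/L.
Cmax,ss = C₀/(1 − f) ≈ 119.800/0.8163 ≈ 146.760 mg/L.
One interval later, Cmin,ss = Cmax,ss·e^(−kτ) ≈ 146.760 × 0.1837 ≈ 26.960 mg/L.
Trough 27.0 mg/L vs MEC 18 mg/L: adequate.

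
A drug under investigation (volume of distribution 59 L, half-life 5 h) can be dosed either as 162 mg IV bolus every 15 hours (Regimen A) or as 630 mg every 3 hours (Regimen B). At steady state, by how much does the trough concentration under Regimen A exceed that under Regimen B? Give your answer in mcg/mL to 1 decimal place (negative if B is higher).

Regimen A: f = (1/2)^(15/5) ≈ 0.1250; Cmin,ss = (162/59)·f/(1−f) ≈ 0.392 mcg/mL.
Regimen B: f = (1/2)^(3/5) ≈ 0.6598; Cmin,ss = (630/59)·f/(1−f) ≈ 20.709 mcg/mL.
Difference ≈ 0.392 − 20.709 ≈ -20.317 mcg/mL.

-20.3 mcg/mL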